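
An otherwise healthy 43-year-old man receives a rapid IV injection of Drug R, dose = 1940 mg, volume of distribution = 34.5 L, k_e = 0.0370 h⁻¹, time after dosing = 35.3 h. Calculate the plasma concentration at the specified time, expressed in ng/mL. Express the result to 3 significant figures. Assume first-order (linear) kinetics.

15200 ng/mL

C₀ = Dose / Vd = 1940 / 34.5 = 56.23 mg/L
C = C₀ · e^(−k·t) = 56.23 × e^(−0.03700 × 35.3)
  = 56.23 × 0.2709 = 15.23 mg/L
Convert: 15.23 mg/L × 1000 = 15230 ng/mL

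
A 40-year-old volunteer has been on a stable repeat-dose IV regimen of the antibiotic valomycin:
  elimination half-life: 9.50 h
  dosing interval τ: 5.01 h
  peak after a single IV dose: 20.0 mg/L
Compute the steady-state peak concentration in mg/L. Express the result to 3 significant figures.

65.3 mg/L

k = ln2 / t½ = 0.693147 / 9.50 = 0.07296 h⁻¹
e^(−kτ) = e^(−0.07296 × 5.01) = 0.6938
Accumulation ratio R = 1 / (1 − e^(−kτ)) = 1 / (1 − 0.6938) = 3.266
Steady-state peak = C₀ × R = 20.0 × 3.266 = 65.32 mg/L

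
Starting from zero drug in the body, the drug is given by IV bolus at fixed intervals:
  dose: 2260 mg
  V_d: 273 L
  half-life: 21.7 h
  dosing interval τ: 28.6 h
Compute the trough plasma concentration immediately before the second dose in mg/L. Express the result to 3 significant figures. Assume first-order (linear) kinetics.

3.32 mg/L

C₀ per dose = Dose / Vd = 2260 / 273 = 8.278 mg/L
k = ln2 / t½ = 0.693147 / 21.7 = 0.03194 h⁻¹
Fraction remaining after one interval: r = e^(−kτ) = e^(−0.03194 × 28.6) = 0.4011
Before dose 2, 1 dose has been given (aged 1τ).
C_trough = C₀ × r = 8.278 × 0.4011 = 3.320 mg/L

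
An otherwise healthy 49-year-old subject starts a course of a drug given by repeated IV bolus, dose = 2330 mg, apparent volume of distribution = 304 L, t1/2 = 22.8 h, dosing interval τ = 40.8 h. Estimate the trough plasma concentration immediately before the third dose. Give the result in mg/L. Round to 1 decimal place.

2.9 mg/L

C₀ per dose = Dose / Vd = 2330 / 304 = 7.664 mg/L
k = ln2 / t½ = 0.693147 / 22.8 = 0.03040 h⁻¹
Fraction remaining after one interval: r = e^(−kτ) = e^(−0.03040 × 40.8) = 0.2893
Before dose 3, 2 doses have been given (aged 1τ, 2τ).
C_trough = C₀ × (r + r²) = 7.664 × (0.2893 + 0.08369) = 2.859 mg/L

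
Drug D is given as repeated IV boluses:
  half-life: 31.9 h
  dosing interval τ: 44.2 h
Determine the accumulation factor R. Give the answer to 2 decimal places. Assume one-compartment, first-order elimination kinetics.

k = ln2 / t½ = 0.693147 / 31.9 = 0.02173 h⁻¹
e^(−kτ) = e^(−0.02173 × 44.2) = 0.3827
Accumulation ratio R = 1 / (1 − e^(−kτ)) = 1 / (1 − 0.3827) = 1.620

1.62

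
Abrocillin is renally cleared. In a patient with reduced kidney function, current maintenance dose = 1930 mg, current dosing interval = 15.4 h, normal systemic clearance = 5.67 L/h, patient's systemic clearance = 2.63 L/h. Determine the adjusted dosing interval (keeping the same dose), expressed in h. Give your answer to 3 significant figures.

33.2 h

To keep the same average steady-state level, dosing rate must scale with clearance.
CL ratio = 2.63 / 5.67 = 0.4638
New interval (same dose) = 15.4 / 0.4638 = 33.20 h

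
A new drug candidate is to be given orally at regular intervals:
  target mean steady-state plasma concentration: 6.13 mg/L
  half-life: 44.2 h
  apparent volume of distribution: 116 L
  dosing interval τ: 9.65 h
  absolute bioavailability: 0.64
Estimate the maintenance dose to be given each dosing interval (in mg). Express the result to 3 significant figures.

168 mg

k = ln2 / t½ = 0.693147 / 44.2 = 0.01568 h⁻¹
CL = k × Vd = 0.01568 × 116 = 1.819 L/h
At steady state, F × (Dose/τ) = Css × CL.
Dose = Css × CL × τ / F = 6.13 × 1.819 × 9.65 / 0.64 = 168.1 mg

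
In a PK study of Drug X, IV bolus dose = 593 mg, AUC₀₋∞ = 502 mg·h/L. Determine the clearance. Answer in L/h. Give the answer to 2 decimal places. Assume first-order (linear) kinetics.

CL = Dose / AUC = 593 / 502 = 1.181 L/h

1.18 L/h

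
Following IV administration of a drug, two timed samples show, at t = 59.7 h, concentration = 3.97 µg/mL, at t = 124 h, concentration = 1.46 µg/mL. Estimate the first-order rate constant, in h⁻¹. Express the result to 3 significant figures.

k = ln(C₁/C₂) / (t₂ − t₁) = ln(3.97/1.46) / (124 − 59.7)
  = 1.000 / 64.30 = 0.01555 h⁻¹

0.0156 h⁻¹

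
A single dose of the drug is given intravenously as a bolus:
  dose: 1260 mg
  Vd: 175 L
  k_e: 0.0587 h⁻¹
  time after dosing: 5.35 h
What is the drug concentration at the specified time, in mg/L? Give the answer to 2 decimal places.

C₀ = Dose / Vd = 1260 / 175 = 7.200 mg/L
C = C₀ · e^(−k·t) = 7.200 × e^(−0.05870 × 5.35)
  = 7.200 × 0.7305 = 5.260 mg/L

5.26 mg/L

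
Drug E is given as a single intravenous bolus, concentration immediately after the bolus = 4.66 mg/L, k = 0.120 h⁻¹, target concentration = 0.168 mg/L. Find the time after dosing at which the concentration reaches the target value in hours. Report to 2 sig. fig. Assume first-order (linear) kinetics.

t = ln(C₀ / C) / k = ln(4.660 / 0.168) / 0.1200
  = ln(27.74) / 0.1200 = 3.323 / 0.1200 = 27.69 h

28 h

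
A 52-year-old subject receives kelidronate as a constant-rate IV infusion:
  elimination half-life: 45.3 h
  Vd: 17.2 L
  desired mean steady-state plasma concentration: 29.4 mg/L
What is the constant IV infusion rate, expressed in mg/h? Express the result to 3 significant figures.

7.74 mg/h

k = ln2 / t½ = 0.693147 / 45.3 = 0.01530 h⁻¹
CL = k × Vd = 0.01530 × 17.2 = 0.2632 L/h
At steady state, infusion rate R₀ = Css × CL = 29.4 × 0.2632 = 7.738 mg/h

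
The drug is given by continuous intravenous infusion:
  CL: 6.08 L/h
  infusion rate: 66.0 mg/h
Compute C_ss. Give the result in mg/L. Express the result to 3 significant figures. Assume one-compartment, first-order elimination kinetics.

At steady state Css = R₀ / CL = 66.0 / 6.080 = 10.86 mg/L

10.9 mg/L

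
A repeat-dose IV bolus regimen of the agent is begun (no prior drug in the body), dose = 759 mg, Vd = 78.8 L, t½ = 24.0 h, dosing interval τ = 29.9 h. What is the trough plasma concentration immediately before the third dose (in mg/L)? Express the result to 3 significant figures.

5.77 mg/L

C₀ per dose = Dose / Vd = 759 / 78.8 = 9.632 mg/L
k = ln2 / t½ = 0.693147 / 24.0 = 0.02888 h⁻¹
Fraction remaining after one interval: r = e^(−kτ) = e^(−0.02888 × 29.9) = 0.4217
Before dose 3, 2 doses have been given (aged 1τ, 2τ).
C_trough = C₀ × (r + r²) = 9.632 × (0.4217 + 0.1778) = 5.774 mg/L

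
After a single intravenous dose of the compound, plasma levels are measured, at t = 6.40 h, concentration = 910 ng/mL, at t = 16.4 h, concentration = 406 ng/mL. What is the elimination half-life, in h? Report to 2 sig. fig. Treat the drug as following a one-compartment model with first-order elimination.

8.6 h

k = ln(C₁/C₂) / (t₂ − t₁) = ln(910/406) / (16.4 − 6.40)
  = 0.8071 / 10.00 = 0.08071 h⁻¹
t½ = ln2 / k = 0.693147 / 0.08071 = 8.588 h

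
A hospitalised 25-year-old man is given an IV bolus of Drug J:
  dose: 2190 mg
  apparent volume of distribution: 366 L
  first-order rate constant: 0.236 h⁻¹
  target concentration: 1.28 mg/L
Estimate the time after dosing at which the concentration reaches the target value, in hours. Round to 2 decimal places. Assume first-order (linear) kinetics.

6.53 h

C₀ = Dose / Vd = 2190 / 366 = 5.984 mg/L
t = ln(C₀ / C) / k = ln(5.984 / 1.28) / 0.2360
  = ln(4.675) / 0.2360 = 1.542 / 0.2360 = 6.534 h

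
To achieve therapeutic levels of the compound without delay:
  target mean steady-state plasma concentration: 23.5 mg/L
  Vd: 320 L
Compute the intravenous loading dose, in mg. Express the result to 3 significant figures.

7520 mg

LD = Css × Vd = 23.5 × 320 = 7520 mg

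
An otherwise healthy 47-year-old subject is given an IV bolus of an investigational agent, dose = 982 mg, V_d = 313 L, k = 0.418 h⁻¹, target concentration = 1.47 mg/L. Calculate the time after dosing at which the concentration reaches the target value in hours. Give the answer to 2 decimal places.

1.81 h

C₀ = Dose / Vd = 982.0 / 313 = 3.137 mg/L
t = ln(C₀ / C) / k = ln(3.137 / 1.47) / 0.4180
  = ln(2.134) / 0.4180 = 0.7580 / 0.4180 = 1.813 h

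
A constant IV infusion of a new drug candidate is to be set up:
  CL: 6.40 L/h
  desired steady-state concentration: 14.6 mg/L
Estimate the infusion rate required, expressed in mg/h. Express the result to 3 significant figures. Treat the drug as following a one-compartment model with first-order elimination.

At steady state, infusion rate R₀ = Css × CL = 14.6 × 6.400 = 93.44 mg/h

93.4 mg/h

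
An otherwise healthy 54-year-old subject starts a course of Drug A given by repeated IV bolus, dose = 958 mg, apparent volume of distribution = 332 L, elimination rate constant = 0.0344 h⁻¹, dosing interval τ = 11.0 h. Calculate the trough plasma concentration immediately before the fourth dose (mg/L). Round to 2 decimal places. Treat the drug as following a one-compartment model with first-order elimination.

C₀ per dose = Dose / Vd = 958 / 332 = 2.886 mg/L
Fraction remaining after one interval: r = e^(−kτ) = e^(−0.03440 × 11.0) = 0.6850
Before dose 4, 3 doses have been given (aged 1τ, 2τ, 3τ).
C_trough = C₀ × (r + r² + … + r^3) = C₀ × r(1−r^3)/(1−r)
        = 2.886 × 0.6850 × (1 − 0.3214) / (1 − 0.6850) = 4.259 mg/L

4.26 mg/L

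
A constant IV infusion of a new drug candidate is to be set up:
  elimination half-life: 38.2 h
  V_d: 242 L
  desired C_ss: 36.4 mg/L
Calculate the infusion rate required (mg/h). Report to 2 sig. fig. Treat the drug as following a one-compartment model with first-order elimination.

k = ln2 / t½ = 0.693147 / 38.2 = 0.01815 h⁻¹
CL = k × Vd = 0.01815 × 242 = 4.392 L/h
At steady state, infusion rate R₀ = Css × CL = 36.4 × 4.392 = 159.9 mg/h

160 mg/h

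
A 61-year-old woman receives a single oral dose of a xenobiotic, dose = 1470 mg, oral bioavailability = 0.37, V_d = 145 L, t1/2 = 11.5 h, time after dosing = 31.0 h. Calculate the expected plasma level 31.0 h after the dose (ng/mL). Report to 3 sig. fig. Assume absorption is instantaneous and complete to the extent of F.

Amount reaching circulation = F × Dose = 0.37 × 1470 = 543.9 mg
C₀ = F·Dose / Vd = 543.9 / 145 = 3.751 mg/L
k = ln2 / t½ = 0.693147 / 11.5 = 0.06027 h⁻¹
C = C₀ · e^(−k·t) = 3.751 × e^(−0.06027 × 31.0)
  = 3.751 × 0.1544 = 0.5792 mg/L
Convert: 0.5792 mg/L × 1000 = 579.2 ng/mL

579 ng/mL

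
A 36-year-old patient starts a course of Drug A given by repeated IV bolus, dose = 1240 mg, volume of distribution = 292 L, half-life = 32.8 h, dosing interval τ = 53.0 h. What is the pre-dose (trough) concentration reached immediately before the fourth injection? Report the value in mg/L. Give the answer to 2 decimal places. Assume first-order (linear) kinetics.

C₀ per dose = Dose / Vd = 1240 / 292 = 4.247 mg/L
k = ln2 / t½ = 0.693147 / 32.8 = 0.02113 h⁻¹
Fraction remaining after one interval: r = e^(−kτ) = e^(−0.02113 × 53.0) = 0.3263
Before dose 4, 3 doses have been given (aged 1τ, 2τ, 3τ).
C_trough = C₀ × (r + r² + … + r^3) = C₀ × r(1−r^3)/(1−r)
        = 4.247 × 0.3263 × (1 − 0.03474) / (1 − 0.3263) = 1.986 mg/L

1.99 mg/L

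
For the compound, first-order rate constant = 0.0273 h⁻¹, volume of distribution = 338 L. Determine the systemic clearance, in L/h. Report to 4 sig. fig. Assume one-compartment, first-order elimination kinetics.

CL = k × Vd = 0.0273 × 338 = 9.227 L/h

9.227 L/h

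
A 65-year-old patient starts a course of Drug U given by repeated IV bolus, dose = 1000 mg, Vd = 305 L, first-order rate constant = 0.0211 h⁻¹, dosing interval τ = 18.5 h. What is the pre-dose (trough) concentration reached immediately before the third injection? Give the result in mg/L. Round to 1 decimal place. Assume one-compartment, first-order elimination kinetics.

C₀ per dose = Dose / Vd = 1000 / 305 = 3.279 mg/L
Fraction remaining after one interval: r = e^(−kτ) = e^(−0.02110 × 18.5) = 0.6768
Before dose 3, 2 doses have been given (aged 1τ, 2τ).
C_trough = C₀ × (r + r²) = 3.279 × (0.6768 + 0.4581) = 3.721 mg/L

3.7 mg/L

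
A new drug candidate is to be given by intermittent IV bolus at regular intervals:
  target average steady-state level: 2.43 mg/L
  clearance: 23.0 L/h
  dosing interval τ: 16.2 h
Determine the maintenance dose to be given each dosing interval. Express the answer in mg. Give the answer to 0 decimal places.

At steady state, Dose/τ = Css × CL.
Dose = Css × CL × τ = 2.43 × 23.00 × 16.2 = 905.4 mg

905 mg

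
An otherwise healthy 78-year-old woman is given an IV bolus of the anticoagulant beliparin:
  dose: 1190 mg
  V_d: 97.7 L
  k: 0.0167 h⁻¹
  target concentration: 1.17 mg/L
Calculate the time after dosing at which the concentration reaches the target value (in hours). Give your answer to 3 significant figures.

C₀ = Dose / Vd = 1190 / 97.7 = 12.18 mg/L
t = ln(C₀ / C) / k = ln(12.18 / 1.17) / 0.01670
  = ln(10.41) / 0.01670 = 2.343 / 0.01670 = 140.3 h

140 h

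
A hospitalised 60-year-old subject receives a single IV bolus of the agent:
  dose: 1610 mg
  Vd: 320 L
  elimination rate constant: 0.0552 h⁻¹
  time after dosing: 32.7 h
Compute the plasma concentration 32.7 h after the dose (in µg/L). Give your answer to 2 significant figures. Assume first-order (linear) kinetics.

C₀ = Dose / Vd = 1610 / 320 = 5.031 mg/L
C = C₀ · e^(−k·t) = 5.031 × e^(−0.05520 × 32.7)
  = 5.031 × 0.1645 = 0.8276 mg/L
Convert: 0.8276 mg/L × 1000 = 827.6 µg/L

830 µg/L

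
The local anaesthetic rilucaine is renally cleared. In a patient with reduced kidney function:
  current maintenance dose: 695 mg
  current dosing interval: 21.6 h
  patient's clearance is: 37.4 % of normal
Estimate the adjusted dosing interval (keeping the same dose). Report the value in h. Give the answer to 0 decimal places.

58 h

To keep the same average steady-state level, dosing rate must scale with clearance.
CL ratio = 37.4 / 100 = 0.3740
New interval (same dose) = 21.6 / 0.3740 = 57.75 h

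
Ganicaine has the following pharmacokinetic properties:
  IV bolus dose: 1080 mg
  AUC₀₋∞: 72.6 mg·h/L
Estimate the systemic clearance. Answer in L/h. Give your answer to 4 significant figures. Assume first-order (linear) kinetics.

14.88 L/h

CL = Dose / AUC = 1080 / 72.6 = 14.88 L/h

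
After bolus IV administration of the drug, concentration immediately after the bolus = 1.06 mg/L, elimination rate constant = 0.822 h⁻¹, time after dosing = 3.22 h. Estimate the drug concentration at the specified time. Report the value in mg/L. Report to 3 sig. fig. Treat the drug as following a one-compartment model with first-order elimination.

0.0751 mg/L

C = C₀ · e^(−k·t) = 1.060 × e^(−0.8220 × 3.22)
  = 1.060 × 0.07087 = 0.07512 mg/L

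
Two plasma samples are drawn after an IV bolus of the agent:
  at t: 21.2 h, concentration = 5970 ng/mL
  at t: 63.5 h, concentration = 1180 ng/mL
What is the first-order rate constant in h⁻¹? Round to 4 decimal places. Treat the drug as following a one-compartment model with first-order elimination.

0.0383 h⁻¹

k = ln(C₁/C₂) / (t₂ − t₁) = ln(5970/1180) / (63.5 − 21.2)
  = 1.621 / 42.30 = 0.03832 h⁻¹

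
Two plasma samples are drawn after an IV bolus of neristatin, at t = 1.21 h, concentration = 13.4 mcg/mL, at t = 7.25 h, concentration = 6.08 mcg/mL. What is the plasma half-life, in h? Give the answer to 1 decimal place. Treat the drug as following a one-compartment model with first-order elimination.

5.3 h

k = ln(C₁/C₂) / (t₂ − t₁) = ln(13.4/6.08) / (7.25 − 1.21)
  = 0.7903 / 6.040 = 0.1308 h⁻¹
t½ = ln2 / k = 0.693147 / 0.1308 = 5.299 h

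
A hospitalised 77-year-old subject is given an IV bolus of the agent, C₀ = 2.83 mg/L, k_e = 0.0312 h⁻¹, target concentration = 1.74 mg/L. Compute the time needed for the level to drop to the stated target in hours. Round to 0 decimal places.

16 h

t = ln(C₀ / C) / k = ln(2.830 / 1.74) / 0.03120
  = ln(1.626) / 0.03120 = 0.4861 / 0.03120 = 15.58 h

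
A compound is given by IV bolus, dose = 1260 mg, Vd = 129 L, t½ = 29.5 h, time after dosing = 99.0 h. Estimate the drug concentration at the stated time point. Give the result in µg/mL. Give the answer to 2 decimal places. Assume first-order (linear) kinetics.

0.95 µg/mL

C₀ = Dose / Vd = 1260 / 129 = 9.767 mg/L
k = ln2 / t½ = 0.693147 / 29.5 = 0.02350 h⁻¹
C = C₀ · e^(−k·t) = 9.767 × e^(−0.02350 × 99.0)
  = 9.767 × 0.09764 = 0.9536 mg/L
(0.9536 mg/L = 0.9536 µg/mL)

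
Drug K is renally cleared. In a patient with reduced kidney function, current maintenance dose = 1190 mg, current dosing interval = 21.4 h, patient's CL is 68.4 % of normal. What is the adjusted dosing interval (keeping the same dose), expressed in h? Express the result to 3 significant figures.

To keep the same average steady-state level, dosing rate must scale with clearance.
CL ratio = 68.4 / 100 = 0.6840
New interval (same dose) = 21.4 / 0.6840 = 31.29 h

31.3 h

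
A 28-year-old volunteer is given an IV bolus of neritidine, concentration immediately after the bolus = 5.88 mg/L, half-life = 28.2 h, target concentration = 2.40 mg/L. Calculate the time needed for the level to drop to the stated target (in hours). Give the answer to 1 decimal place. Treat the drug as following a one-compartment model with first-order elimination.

36.5 h

k = ln2 / t½ = 0.693147 / 28.2 = 0.02458 h⁻¹
t = ln(C₀ / C) / k = ln(5.880 / 2.40) / 0.02458
  = ln(2.450) / 0.02458 = 0.8961 / 0.02458 = 36.46 h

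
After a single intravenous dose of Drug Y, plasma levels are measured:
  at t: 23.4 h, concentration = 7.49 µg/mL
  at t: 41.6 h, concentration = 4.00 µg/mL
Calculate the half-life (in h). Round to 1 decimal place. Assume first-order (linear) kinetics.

k = ln(C₁/C₂) / (t₂ − t₁) = ln(7.49/4.00) / (41.6 − 23.4)
  = 0.6273 / 18.20 = 0.03447 h⁻¹
t½ = ln2 / k = 0.693147 / 0.03447 = 20.11 h

20.1 h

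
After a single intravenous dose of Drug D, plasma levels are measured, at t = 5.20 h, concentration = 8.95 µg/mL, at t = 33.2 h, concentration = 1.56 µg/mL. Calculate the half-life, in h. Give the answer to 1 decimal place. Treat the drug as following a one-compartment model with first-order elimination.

11.1 h

k = ln(C₁/C₂) / (t₂ − t₁) = ln(8.95/1.56) / (33.2 − 5.20)
  = 1.747 / 28.00 = 0.06239 h⁻¹
t½ = ln2 / k = 0.693147 / 0.06239 = 11.11 h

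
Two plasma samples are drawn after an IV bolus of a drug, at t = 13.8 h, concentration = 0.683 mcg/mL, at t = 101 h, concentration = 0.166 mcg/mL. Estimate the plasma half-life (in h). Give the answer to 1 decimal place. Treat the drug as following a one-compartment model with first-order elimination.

k = ln(C₁/C₂) / (t₂ − t₁) = ln(0.683/0.166) / (101 − 13.8)
  = 1.415 / 87.20 = 0.01623 h⁻¹
t½ = ln2 / k = 0.693147 / 0.01623 = 42.71 h

42.7 h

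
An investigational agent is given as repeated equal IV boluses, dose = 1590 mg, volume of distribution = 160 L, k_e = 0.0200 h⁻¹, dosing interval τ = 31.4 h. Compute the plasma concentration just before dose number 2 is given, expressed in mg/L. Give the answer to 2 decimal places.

5.30 mg/L

C₀ per dose = Dose / Vd = 1590 / 160 = 9.938 mg/L
Fraction remaining after one interval: r = e^(−kτ) = e^(−0.02000 × 31.4) = 0.5337
Before dose 2, 1 dose has been given (aged 1τ).
C_trough = C₀ × r = 9.938 × 0.5337 = 5.304 mg/L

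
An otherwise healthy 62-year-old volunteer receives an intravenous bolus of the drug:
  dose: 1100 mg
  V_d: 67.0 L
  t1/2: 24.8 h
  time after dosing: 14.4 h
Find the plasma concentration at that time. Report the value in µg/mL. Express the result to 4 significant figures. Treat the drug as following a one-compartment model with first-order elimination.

10.98 µg/mL

C₀ = Dose / Vd = 1100 / 67.0 = 16.42 mg/L
k = ln2 / t½ = 0.693147 / 24.8 = 0.02795 h⁻¹
C = C₀ · e^(−k·t) = 16.42 × e^(−0.02795 × 14.4)
  = 16.42 × 0.6687 = 10.98 mg/L
(10.98 mg/L = 10.98 µg/mL)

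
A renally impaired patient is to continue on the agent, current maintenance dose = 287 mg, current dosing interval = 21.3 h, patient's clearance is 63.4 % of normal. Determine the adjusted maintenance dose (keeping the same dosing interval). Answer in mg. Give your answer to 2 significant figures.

To keep the same average steady-state level, dosing rate must scale with clearance.
CL ratio = 63.4 / 100 = 0.6340
New dose (same interval) = 287 × 0.6340 = 182.0 mg

180 mg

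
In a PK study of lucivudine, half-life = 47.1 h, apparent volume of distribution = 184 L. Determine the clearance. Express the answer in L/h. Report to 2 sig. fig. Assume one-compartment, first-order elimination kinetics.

k = ln2 / t½ = 0.693147 / 47.1 = 0.01472 h⁻¹
CL = k × Vd = 0.01472 × 184 = 2.708 L/h

2.7 L/h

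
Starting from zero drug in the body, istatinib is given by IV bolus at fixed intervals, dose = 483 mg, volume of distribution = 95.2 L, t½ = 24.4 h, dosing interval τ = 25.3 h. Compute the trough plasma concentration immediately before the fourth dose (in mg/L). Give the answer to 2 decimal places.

C₀ per dose = Dose / Vd = 483 / 95.2 = 5.074 mg/L
k = ln2 / t½ = 0.693147 / 24.4 = 0.02841 h⁻¹
Fraction remaining after one interval: r = e^(−kτ) = e^(−0.02841 × 25.3) = 0.4873
Before dose 4, 3 doses have been given (aged 1τ, 2τ, 3τ).
C_trough = C₀ × (r + r² + … + r^3) = C₀ × r(1−r^3)/(1−r)
        = 5.074 × 0.4873 × (1 − 0.1157) / (1 − 0.4873) = 4.265 mg/L

4.27 mg/L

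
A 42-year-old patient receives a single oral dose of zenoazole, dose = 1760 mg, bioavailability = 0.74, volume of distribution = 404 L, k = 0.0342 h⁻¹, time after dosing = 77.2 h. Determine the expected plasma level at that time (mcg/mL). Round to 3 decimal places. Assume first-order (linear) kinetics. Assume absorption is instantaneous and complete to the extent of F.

0.230 mcg/mL

Amount reaching circulation = F × Dose = 0.74 × 1760 = 1302 mg
C₀ = F·Dose / Vd = 1302 / 404 = 3.223 mg/L
C = C₀ · e^(−k·t) = 3.223 × e^(−0.03420 × 77.2)
  = 3.223 × 0.07134 = 0.2299 mg/L
(0.2299 mg/L = 0.2299 mcg/mL)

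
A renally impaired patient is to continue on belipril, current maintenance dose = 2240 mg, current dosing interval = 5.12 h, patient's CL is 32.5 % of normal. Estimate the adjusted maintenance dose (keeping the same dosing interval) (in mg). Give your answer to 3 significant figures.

728 mg

To keep the same average steady-state level, dosing rate must scale with clearance.
CL ratio = 32.5 / 100 = 0.3250
New dose (same interval) = 2240 × 0.3250 = 728.0 mg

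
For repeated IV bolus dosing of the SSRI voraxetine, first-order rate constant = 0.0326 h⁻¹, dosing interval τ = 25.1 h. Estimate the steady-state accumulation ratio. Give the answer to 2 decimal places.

e^(−kτ) = e^(−0.03260 × 25.1) = 0.4412
Accumulation ratio R = 1 / (1 − e^(−kτ)) = 1 / (1 − 0.4412) = 1.790

1.79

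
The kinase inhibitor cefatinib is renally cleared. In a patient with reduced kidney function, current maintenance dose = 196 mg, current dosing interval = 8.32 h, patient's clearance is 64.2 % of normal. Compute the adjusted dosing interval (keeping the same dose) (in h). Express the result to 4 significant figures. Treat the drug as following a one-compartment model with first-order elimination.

12.96 h

To keep the same average steady-state level, dosing rate must scale with clearance.
CL ratio = 64.2 / 100 = 0.6420
New interval (same dose) = 8.32 / 0.6420 = 12.96 h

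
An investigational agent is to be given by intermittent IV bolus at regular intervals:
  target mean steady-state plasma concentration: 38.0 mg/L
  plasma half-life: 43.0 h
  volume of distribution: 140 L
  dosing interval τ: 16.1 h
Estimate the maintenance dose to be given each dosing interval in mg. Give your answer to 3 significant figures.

1380 mg

k = ln2 / t½ = 0.693147 / 43.0 = 0.01612 h⁻¹
CL = k × Vd = 0.01612 × 140 = 2.257 L/h
At steady state, Dose/τ = Css × CL.
Dose = Css × CL × τ = 38.0 × 2.257 × 16.1 = 1381 mg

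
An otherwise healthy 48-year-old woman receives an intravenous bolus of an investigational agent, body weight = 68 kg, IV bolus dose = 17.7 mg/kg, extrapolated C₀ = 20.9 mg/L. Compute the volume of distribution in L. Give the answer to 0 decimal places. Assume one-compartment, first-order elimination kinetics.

Dose = 17.7 × 68 = 1204 mg
Vd = Dose / C₀ = 1204 / 20.9 = 57.61 L

58 L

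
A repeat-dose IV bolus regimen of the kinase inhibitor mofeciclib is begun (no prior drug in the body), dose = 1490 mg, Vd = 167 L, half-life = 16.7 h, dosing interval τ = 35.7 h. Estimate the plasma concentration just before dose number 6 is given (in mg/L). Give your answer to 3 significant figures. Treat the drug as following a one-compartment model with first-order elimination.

C₀ per dose = Dose / Vd = 1490 / 167 = 8.922 mg/L
k = ln2 / t½ = 0.693147 / 16.7 = 0.04151 h⁻¹
Fraction remaining after one interval: r = e^(−kτ) = e^(−0.04151 × 35.7) = 0.2272
Before dose 6, 5 doses have been given (aged 1τ, 2τ, 3τ, 4τ, 5τ).
C_trough = C₀ × (r + r² + … + r^5) = C₀ × r(1−r^5)/(1−r)
        = 8.922 × 0.2272 × (1 − 0.0006054) / (1 − 0.2272) = 2.621 mg/L

2.62 mg/L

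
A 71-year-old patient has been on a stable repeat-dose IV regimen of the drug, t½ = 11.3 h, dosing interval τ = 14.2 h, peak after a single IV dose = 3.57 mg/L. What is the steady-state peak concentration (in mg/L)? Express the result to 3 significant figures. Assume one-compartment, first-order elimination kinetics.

6.14 mg/L

k = ln2 / t½ = 0.693147 / 11.3 = 0.06134 h⁻¹
e^(−kτ) = e^(−0.06134 × 14.2) = 0.4185
Accumulation ratio R = 1 / (1 − e^(−kτ)) = 1 / (1 − 0.4185) = 1.720
Steady-state peak = C₀ × R = 3.57 × 1.720 = 6.140 mg/L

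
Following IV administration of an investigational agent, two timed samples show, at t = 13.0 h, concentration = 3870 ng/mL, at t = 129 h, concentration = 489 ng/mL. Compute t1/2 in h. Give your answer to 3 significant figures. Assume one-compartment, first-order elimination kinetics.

38.9 h

k = ln(C₁/C₂) / (t₂ − t₁) = ln(3870/489) / (129 − 13.0)
  = 2.069 / 116.0 = 0.01784 h⁻¹
t½ = ln2 / k = 0.693147 / 0.01784 = 38.85 h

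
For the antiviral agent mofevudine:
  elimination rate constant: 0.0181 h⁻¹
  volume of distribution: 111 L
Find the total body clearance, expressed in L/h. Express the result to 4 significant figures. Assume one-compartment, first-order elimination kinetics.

2.009 L/h

CL = k × Vd = 0.0181 × 111 = 2.009 L/h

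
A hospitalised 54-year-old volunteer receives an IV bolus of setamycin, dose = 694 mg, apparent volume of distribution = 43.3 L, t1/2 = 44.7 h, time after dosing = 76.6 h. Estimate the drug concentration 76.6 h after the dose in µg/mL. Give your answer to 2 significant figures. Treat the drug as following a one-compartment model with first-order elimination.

C₀ = Dose / Vd = 694.0 / 43.3 = 16.03 mg/L
k = ln2 / t½ = 0.693147 / 44.7 = 0.01551 h⁻¹
C = C₀ · e^(−k·t) = 16.03 × e^(−0.01551 × 76.6)
  = 16.03 × 0.3048 = 4.886 mg/L
(4.886 mg/L = 4.886 µg/mL)

4.9 µg/mL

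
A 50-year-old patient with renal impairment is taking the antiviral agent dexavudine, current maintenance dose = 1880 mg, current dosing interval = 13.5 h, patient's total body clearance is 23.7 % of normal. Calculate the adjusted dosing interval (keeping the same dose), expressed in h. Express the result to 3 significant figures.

57.0 h

To keep the same average steady-state level, dosing rate must scale with clearance.
CL ratio = 23.7 / 100 = 0.2370
New interval (same dose) = 13.5 / 0.2370 = 56.96 h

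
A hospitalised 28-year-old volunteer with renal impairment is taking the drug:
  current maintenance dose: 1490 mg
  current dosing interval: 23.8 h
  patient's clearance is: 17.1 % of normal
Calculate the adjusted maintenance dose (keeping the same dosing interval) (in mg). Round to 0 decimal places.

To keep the same average steady-state level, dosing rate must scale with clearance.
CL ratio = 17.1 / 100 = 0.1710
New dose (same interval) = 1490 × 0.1710 = 254.8 mg

255 mg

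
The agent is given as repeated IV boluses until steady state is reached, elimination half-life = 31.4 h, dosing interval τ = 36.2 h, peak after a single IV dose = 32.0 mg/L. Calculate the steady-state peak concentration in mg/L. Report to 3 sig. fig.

58.2 mg/L

k = ln2 / t½ = 0.693147 / 31.4 = 0.02207 h⁻¹
e^(−kτ) = e^(−0.02207 × 36.2) = 0.4498
Accumulation ratio R = 1 / (1 − e^(−kτ)) = 1 / (1 − 0.4498) = 1.818
Steady-state peak = C₀ × R = 32.0 × 1.818 = 58.18 mg/L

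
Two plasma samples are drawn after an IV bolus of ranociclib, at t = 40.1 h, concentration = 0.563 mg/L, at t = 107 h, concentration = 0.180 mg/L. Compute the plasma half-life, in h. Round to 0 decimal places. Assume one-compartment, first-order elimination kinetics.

41 h

k = ln(C₁/C₂) / (t₂ − t₁) = ln(0.563/0.180) / (107 − 40.1)
  = 1.140 / 66.90 = 0.01704 h⁻¹
t½ = ln2 / k = 0.693147 / 0.01704 = 40.68 h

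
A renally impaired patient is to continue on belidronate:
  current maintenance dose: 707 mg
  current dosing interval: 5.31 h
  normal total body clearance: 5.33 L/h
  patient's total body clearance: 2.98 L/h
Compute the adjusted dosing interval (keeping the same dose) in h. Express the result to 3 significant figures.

To keep the same average steady-state level, dosing rate must scale with clearance.
CL ratio = 2.98 / 5.33 = 0.5591
New interval (same dose) = 5.31 / 0.5591 = 9.497 h

9.50 h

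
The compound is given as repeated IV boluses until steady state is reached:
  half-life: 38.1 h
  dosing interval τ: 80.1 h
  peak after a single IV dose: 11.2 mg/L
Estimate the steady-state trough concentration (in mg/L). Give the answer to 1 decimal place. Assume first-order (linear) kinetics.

k = ln2 / t½ = 0.693147 / 38.1 = 0.01819 h⁻¹
e^(−kτ) = e^(−0.01819 × 80.1) = 0.2329
Accumulation ratio R = 1 / (1 − e^(−kτ)) = 1 / (1 − 0.2329) = 1.304
Steady-state trough = C₀ × R × e^(−kτ) = 11.2 × 1.304 × 0.2329 = 3.401 mg/L

3.4 mg/L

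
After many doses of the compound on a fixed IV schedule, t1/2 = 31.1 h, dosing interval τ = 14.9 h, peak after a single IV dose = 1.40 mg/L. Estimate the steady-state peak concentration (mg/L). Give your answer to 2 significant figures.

k = ln2 / t½ = 0.693147 / 31.1 = 0.02229 h⁻¹
e^(−kτ) = e^(−0.02229 × 14.9) = 0.7174
Accumulation ratio R = 1 / (1 − e^(−kτ)) = 1 / (1 − 0.7174) = 3.539
Steady-state peak = C₀ × R = 1.40 × 3.539 = 4.955 mg/L

5.0 mg/L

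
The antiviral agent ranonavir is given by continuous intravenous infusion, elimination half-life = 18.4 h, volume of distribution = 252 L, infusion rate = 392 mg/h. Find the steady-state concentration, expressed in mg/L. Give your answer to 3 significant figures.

k = ln2 / t½ = 0.693147 / 18.4 = 0.03767 h⁻¹
CL = k × Vd = 0.03767 × 252 = 9.493 L/h
At steady state Css = R₀ / CL = 392 / 9.493 = 41.29 mg/L

41.3 mg/L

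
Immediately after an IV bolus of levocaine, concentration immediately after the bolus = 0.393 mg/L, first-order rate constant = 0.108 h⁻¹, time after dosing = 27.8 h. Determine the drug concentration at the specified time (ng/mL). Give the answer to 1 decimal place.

19.5 ng/mL

C = C₀ · e^(−k·t) = 0.3930 × e^(−0.1080 × 27.8)
  = 0.3930 × 0.04967 = 0.01952 mg/L
Convert: 0.01952 mg/L × 1000 = 19.52 ng/mL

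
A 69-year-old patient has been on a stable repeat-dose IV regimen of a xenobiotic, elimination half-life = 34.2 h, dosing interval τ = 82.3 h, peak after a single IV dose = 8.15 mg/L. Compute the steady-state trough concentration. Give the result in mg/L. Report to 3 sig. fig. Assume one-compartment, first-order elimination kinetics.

1.89 mg/L

k = ln2 / t½ = 0.693147 / 34.2 = 0.02027 h⁻¹
e^(−kτ) = e^(−0.02027 × 82.3) = 0.1886
Accumulation ratio R = 1 / (1 − e^(−kτ)) = 1 / (1 − 0.1886) = 1.232
Steady-state trough = C₀ × R × e^(−kτ) = 8.15 × 1.232 × 0.1886 = 1.894 mg/L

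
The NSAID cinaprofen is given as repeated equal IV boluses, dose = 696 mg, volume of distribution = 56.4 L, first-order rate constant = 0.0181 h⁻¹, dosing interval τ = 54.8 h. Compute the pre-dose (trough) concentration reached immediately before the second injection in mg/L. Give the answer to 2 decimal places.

4.58 mg/L

C₀ per dose = Dose / Vd = 696 / 56.4 = 12.34 mg/L
Fraction remaining after one interval: r = e^(−kτ) = e^(−0.01810 × 54.8) = 0.3709
Before dose 2, 1 dose has been given (aged 1τ).
C_trough = C₀ × r = 12.34 × 0.3709 = 4.577 mg/L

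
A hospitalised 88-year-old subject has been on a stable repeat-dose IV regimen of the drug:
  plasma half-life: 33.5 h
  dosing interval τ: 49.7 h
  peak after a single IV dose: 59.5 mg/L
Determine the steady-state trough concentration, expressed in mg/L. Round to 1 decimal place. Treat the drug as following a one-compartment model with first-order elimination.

k = ln2 / t½ = 0.693147 / 33.5 = 0.02069 h⁻¹
e^(−kτ) = e^(−0.02069 × 49.7) = 0.3576
Accumulation ratio R = 1 / (1 − e^(−kτ)) = 1 / (1 − 0.3576) = 1.557
Steady-state trough = C₀ × R × e^(−kτ) = 59.5 × 1.557 × 0.3576 = 33.13 mg/L

33.1 mg/L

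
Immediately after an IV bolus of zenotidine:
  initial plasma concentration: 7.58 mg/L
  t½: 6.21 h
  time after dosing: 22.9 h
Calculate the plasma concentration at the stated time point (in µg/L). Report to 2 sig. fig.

590 µg/L

k = ln2 / t½ = 0.693147 / 6.21 = 0.1116 h⁻¹
C = C₀ · e^(−k·t) = 7.580 × e^(−0.1116 × 22.9)
  = 7.580 × 0.07764 = 0.5885 mg/L
Convert: 0.5885 mg/L × 1000 = 588.5 µg/L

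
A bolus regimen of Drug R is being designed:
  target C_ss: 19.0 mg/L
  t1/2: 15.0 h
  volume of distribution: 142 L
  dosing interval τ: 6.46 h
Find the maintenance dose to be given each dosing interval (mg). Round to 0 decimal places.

805 mg

k = ln2 / t½ = 0.693147 / 15.0 = 0.04621 h⁻¹
CL = k × Vd = 0.04621 × 142 = 6.562 L/h
At steady state, Dose/τ = Css × CL.
Dose = Css × CL × τ = 19.0 × 6.562 × 6.46 = 805.4 mg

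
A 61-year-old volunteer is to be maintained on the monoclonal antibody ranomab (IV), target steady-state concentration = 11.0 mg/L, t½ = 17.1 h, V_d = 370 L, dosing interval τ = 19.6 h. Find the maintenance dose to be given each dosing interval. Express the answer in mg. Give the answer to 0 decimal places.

k = ln2 / t½ = 0.693147 / 17.1 = 0.04053 h⁻¹
CL = k × Vd = 0.04053 × 370 = 15.00 L/h
At steady state, Dose/τ = Css × CL.
Dose = Css × CL × τ = 11.0 × 15.00 × 19.6 = 3234 mg

3234 mg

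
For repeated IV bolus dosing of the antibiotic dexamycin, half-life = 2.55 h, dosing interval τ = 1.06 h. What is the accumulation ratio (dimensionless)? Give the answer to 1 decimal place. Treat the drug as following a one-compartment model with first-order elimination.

k = ln2 / t½ = 0.693147 / 2.55 = 0.2718 h⁻¹
e^(−kτ) = e^(−0.2718 × 1.06) = 0.7497
Accumulation ratio R = 1 / (1 − e^(−kτ)) = 1 / (1 − 0.7497) = 3.995

4.0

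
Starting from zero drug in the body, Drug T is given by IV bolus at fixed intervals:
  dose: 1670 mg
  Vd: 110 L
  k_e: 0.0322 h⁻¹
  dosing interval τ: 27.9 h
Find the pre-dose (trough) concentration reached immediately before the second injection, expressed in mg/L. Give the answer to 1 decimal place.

C₀ per dose = Dose / Vd = 1670 / 110 = 15.18 mg/L
Fraction remaining after one interval: r = e^(−kτ) = e^(−0.03220 × 27.9) = 0.4072
Before dose 2, 1 dose has been given (aged 1τ).
C_trough = C₀ × r = 15.18 × 0.4072 = 6.181 mg/L

6.2 mg/L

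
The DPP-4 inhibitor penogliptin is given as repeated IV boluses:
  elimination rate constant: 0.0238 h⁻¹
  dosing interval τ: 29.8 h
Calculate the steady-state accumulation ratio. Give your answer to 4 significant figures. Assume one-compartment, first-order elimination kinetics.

1.969

e^(−kτ) = e^(−0.02380 × 29.8) = 0.4920
Accumulation ratio R = 1 / (1 − e^(−kτ)) = 1 / (1 − 0.4920) = 1.969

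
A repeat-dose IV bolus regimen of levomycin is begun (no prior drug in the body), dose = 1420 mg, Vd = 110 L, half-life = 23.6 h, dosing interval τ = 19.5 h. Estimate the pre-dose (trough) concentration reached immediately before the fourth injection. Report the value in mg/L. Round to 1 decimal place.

13.7 mg/L

C₀ per dose = Dose / Vd = 1420 / 110 = 12.91 mg/L
k = ln2 / t½ = 0.693147 / 23.6 = 0.02937 h⁻¹
Fraction remaining after one interval: r = e^(−kτ) = e^(−0.02937 × 19.5) = 0.5640
Before dose 4, 3 doses have been given (aged 1τ, 2τ, 3τ).
C_trough = C₀ × (r + r² + … + r^3) = C₀ × r(1−r^3)/(1−r)
        = 12.91 × 0.5640 × (1 − 0.1794) / (1 − 0.5640) = 13.70 mg/L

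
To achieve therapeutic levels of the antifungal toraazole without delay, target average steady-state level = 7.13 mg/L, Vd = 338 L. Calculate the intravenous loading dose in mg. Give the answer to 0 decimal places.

2410 mg

LD = Css × Vd = 7.13 × 338 = 2410 mg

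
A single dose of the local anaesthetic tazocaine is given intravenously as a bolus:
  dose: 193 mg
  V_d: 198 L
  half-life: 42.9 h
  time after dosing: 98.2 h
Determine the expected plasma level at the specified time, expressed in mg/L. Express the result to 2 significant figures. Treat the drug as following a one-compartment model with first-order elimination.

C₀ = Dose / Vd = 193.0 / 198 = 0.9747 mg/L
k = ln2 / t½ = 0.693147 / 42.9 = 0.01616 h⁻¹
C = C₀ · e^(−k·t) = 0.9747 × e^(−0.01616 × 98.2)
  = 0.9747 × 0.2046 = 0.1994 mg/L

0.20 mg/L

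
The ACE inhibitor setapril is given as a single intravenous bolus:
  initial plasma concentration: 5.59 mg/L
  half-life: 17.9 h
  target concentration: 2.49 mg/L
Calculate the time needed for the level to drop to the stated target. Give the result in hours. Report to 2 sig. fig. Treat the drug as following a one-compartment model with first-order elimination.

21 h

k = ln2 / t½ = 0.693147 / 17.9 = 0.03872 h⁻¹
t = ln(C₀ / C) / k = ln(5.590 / 2.49) / 0.03872
  = ln(2.245) / 0.03872 = 0.8087 / 0.03872 = 20.89 h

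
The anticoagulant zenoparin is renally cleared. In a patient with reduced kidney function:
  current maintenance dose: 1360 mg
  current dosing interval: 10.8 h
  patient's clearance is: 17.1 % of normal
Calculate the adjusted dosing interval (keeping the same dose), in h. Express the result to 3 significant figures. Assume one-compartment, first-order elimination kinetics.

To keep the same average steady-state level, dosing rate must scale with clearance.
CL ratio = 17.1 / 100 = 0.1710
New interval (same dose) = 10.8 / 0.1710 = 63.16 h

63.2 h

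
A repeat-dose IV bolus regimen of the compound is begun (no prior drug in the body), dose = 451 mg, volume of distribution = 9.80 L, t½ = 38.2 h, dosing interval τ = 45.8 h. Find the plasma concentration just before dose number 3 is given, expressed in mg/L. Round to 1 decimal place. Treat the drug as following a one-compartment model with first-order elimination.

C₀ per dose = Dose / Vd = 451 / 9.80 = 46.02 mg/L
k = ln2 / t½ = 0.693147 / 38.2 = 0.01815 h⁻¹
Fraction remaining after one interval: r = e^(−kτ) = e^(−0.01815 × 45.8) = 0.4355
Before dose 3, 2 doses have been given (aged 1τ, 2τ).
C_trough = C₀ × (r + r²) = 46.02 × (0.4355 + 0.1897) = 28.77 mg/L

28.8 mg/L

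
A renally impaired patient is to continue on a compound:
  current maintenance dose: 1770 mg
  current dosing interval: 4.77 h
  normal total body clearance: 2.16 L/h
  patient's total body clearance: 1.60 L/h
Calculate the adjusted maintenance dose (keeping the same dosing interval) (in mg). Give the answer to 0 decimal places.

To keep the same average steady-state level, dosing rate must scale with clearance.
CL ratio = 1.60 / 2.16 = 0.7407
New dose (same interval) = 1770 × 0.7407 = 1311 mg

1311 mg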